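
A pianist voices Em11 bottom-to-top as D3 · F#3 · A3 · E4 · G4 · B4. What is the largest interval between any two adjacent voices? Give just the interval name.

Adjacent intervals: D3→F#3 = major third; F#3→A3 = minor third; A3→E4 = perfect fifth; E4→G4 = minor third; G4→B4 = major third.
The largest is A3 to E4, a perfect fifth (7 semitones).

perfect 5th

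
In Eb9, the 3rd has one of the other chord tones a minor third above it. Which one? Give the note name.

Bb

The chord tones of Eb9 are Eb-G-Bb-Db-F.
The 3rd is G. A minor third above G is Bb.
Bb is the chord's 5th.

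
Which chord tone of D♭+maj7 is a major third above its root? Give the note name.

F

D♭maj7#5 is spelled D♭–F–A–C.
The root is D♭. A major third above D♭ is F.
F is the chord's 3rd.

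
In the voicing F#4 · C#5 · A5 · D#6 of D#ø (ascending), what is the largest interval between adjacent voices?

Adjacent intervals: F#4→C#5 = perfect fifth; C#5→A5 = minor sixth; A5→D#6 = augmented fourth.
The largest is C#5 to A5, a minor sixth (8 semitones).

minor sixth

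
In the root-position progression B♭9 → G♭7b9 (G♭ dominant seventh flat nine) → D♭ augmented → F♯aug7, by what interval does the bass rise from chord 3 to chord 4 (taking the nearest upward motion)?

The roots are D♭ and F♯.
D♭ up to F♯ is 5 semitones, a half step wider than a major third, so the interval is augmented.

augmented third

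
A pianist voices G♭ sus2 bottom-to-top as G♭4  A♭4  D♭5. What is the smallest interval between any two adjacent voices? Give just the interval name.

Adjacent intervals: G♭4→A♭4 = major second; A♭4→D♭5 = perfect fourth.
The smallest is G♭4 to A♭4, a major second (2 semitones).

M2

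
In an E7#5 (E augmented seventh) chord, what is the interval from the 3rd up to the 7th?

E+7 (E augmented seventh): E–G#–B#–D.
So we need the interval from G# up to D.
5 letter names make it a fifth; at 6 semitones (a half step narrower than perfect) the quality is diminished.

d5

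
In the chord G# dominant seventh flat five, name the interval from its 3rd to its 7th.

diminished fifth

Spelling the chord: G#, B#, D, F#.
So we need the interval from B# up to F#.
5 letter names make it a fifth; at 6 semitones (a half step narrower than perfect) the quality is diminished.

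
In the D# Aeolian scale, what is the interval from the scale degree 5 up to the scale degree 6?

minor second

Spelling the D# Aeolian scale: D# E# F# G# A# B C#.
The scale degree 5 is A# and the 6th scale degree is B.
2 letter names make it a second; at 1 semitone (a half step narrower than major) the quality is minor.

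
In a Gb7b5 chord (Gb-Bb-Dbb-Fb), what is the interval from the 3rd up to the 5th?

d3

The 3rd is Bb and the 5th is Dbb.
3 letter names make it a third; at 2 semitones (a whole step narrower than major) the quality is diminished.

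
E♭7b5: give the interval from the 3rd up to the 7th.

diminished fifth

Spelling the chord: E♭, G, B𝄫, D♭.
That puts G below D♭.
From G to D♭: 6 semitones over a fifth = diminished.
That tritone between 3rd and 7th is what gives the dominant seventh its pull toward resolution.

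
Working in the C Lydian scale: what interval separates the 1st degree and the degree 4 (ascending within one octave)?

C lydian: C D E F# G A B.
That puts C below F#.
C up to F# is 6 semitones, a half step wider than a perfect fourth, so the interval is augmented.

augmented 4th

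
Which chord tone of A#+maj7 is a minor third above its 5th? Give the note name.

A#+maj7 is spelled A#-C##-E##-G##.
The 5th is E##. A minor third above E## is G##.
G## is the chord's 7th.

G##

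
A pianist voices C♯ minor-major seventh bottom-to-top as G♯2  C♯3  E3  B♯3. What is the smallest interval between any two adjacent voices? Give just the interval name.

minor third

Adjacent intervals: G♯2→C♯3 = perfect fourth; C♯3→E3 = minor third; E3→B♯3 = augmented fifth.
The smallest is C♯3 to E3, a minor third (3 semitones).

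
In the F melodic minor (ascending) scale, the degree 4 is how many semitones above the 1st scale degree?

5

The scale is F G Ab Bb C D E.
F up to Bb is a perfect fourth — 5 semitones.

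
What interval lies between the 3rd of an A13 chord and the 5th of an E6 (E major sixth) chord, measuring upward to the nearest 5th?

The 3rd of A13 is C♯; the 5th of E6 (E major sixth) is B.
From C♯ to B: 10 semitones over a seventh = minor.

minor seventh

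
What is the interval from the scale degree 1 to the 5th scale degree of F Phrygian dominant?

The scale runs F Gb A Bb C Db Eb.
That puts F below C.
From F to C is 7 semitones, exactly the perfect fifth.

perfect fifth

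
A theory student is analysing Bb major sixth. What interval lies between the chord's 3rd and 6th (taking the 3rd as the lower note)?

perfect 4th

Bb6: Bb D F G.
The 3rd is D and the 6th is G.
D up to G spans 4 letter names and 5 semitones — a perfect fourth.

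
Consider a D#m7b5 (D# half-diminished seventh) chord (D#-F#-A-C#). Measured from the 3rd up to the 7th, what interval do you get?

So we need the interval from F# up to C#.
From F# to C# is 7 semitones, exactly the perfect fifth.

perfect 5th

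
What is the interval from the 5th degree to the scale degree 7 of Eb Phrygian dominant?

minor third

The scale runs Eb Fb G Ab Bb Cb Db.
So we need the interval from Bb up to Db.
From Bb to Db: 3 semitones over a third = minor.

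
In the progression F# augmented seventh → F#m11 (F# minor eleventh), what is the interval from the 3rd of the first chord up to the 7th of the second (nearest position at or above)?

The 3rd of F# augmented seventh is A#; the 7th of F#m11 (F# minor eleventh) is E.
A# up to E is 6 semitones, a half step narrower than a perfect fifth, so the interval is diminished.

diminished fifth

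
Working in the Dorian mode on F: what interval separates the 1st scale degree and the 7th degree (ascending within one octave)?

minor seventh

The scale runs F G A♭ B♭ C D E♭.
So we need the interval from F up to E♭.
From F to E♭: 10 semitones over a seventh = minor.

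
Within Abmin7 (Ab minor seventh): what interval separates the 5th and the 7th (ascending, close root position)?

Abm7: Ab–Cb–Eb–Gb.
The 5th is Eb and the 7th is Gb.
3 letter names make it a third; at 3 semitones (a half step narrower than major) the quality is minor.

minor third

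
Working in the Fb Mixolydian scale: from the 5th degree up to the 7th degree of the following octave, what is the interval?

The scale runs Fb Gb Ab Bbb Cb Db Ebb.
5th degree = Cb; 7th degree (up an octave) = Ebb.
Cb up to Ebb is 15 semitones, a half step narrower than a major tenth, so the interval is minor.

minor tenth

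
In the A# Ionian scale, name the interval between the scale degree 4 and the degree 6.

The scale runs A# B# C## D# E# F## G##.
That puts D# below F##.
Counting 3 letters and 4 half steps from D# gives a major third.

major third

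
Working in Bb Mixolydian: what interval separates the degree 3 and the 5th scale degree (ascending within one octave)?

minor 3rd

The scale runs Bb C D Eb F G Ab.
The degree 3 is D and the 5th scale degree is F.
D up to F is 3 semitones, a half step narrower than a major third, so the interval is minor.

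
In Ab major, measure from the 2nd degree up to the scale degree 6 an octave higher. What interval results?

perfect 12th

Ab major: Ab Bb C Db Eb F G.
So we need the interval from Bb up to F.
Bb up to F spans 12 letter names and 19 semitones — a perfect twelfth.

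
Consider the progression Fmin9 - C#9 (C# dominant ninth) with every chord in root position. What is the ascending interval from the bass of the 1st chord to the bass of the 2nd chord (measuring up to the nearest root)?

The roots are F and C#.
5 letter names make it a fifth; at 8 semitones (a half step wider than perfect) the quality is augmented.

augmented fifth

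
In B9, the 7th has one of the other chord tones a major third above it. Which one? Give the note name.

The chord tones of B9 (B dominant ninth) are B D# F# A C#.
The 7th is A. A major third above A is C#.
C# is the chord's 9th.

C#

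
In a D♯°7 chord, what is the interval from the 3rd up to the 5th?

D♯°7: D♯-F♯-A-C.
3rd = F♯; 5th = A.
3 letter names make it a third; at 3 semitones (a half step narrower than major) the quality is minor.

minor third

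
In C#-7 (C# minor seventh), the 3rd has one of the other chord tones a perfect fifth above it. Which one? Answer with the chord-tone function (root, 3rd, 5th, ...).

7th

C#min7: C#, E, G#, B.
The 3rd is E. A perfect fifth above E is B.
B is the chord's 7th.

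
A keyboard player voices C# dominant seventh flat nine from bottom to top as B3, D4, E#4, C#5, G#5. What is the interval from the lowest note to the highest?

major thirteenth

The outer voices are B3 and G#5.
B up to G# spans 13 letter names and 21 semitones — a major thirteenth.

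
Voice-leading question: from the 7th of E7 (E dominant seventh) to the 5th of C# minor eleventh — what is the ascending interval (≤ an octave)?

A4

The 7th of E7 (E dominant seventh) is D; the 5th of C# minor eleventh is G#.
4 letter names make it a fourth; at 6 semitones (a half step wider than perfect) the quality is augmented.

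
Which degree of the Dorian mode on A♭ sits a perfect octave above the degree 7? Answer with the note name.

The scale is A♭ B♭ C♭ D♭ E♭ F G♭.
The degree 7 is G♭; a perfect octave above that is G♭ — scale degree 7.

Gb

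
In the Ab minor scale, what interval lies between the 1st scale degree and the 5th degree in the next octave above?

P12

The scale runs Ab Bb Cb Db Eb Fb Gb.
So we need the interval from Ab up to Eb.
Counting 12 letters and 19 half steps from Ab gives a perfect twelfth.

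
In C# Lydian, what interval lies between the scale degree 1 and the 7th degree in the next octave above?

major 14th

C# lydian: C# D# E# F## G# A# B#.
The scale degree 1 is C# and the degree 7 (up an octave) is B#.
From C# to B# is 23 semitones, exactly the major fourteenth.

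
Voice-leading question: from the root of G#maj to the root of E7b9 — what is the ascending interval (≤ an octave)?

The root of G#maj is G#; the root of E7b9 is E.
From G# to E: 8 semitones over a sixth = minor.

m6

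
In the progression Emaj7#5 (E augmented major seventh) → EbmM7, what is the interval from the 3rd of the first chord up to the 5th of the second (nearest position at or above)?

The 3rd of Emaj7#5 (E augmented major seventh) is G#; the 5th of EbmM7 is Bb.
From G# to Bb: 2 semitones over a third = diminished.

diminished third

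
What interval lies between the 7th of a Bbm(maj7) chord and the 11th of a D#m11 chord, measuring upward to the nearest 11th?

major seventh

The 7th of Bbm(maj7) is A; the 11th of D#m11 is G#.
Counting 7 letters and 11 half steps from A gives a major seventh.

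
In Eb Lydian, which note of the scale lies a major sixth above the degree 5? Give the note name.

The scale is Eb F G A Bb C D.
The degree 5 is Bb; a major sixth above that is G — scale degree 3.

G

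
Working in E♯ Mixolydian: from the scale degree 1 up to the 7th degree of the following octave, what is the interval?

minor fourteenth

Spelling E♯ Mixolydian: E♯ F𝄪 G𝄪 A♯ B♯ C𝄪 D♯.
The scale degree 1 is E♯ and the scale degree 7 (up an octave) is D♯.
14 letter names make it a fourteenth; at 22 semitones (a half step narrower than major) the quality is minor.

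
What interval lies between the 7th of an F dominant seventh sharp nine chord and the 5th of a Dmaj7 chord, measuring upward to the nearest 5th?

The 7th of F dominant seventh sharp nine is Eb; the 5th of Dmaj7 is A.
4 letter names make it a fourth; at 6 semitones (a half step wider than perfect) the quality is augmented.

augmented fourth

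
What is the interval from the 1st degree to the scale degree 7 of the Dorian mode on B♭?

m7

B♭ dorian: B♭ C D♭ E♭ F G A♭.
That puts B♭ below A♭.
B♭ up to A♭ is 10 semitones, a half step narrower than a major seventh, so the interval is minor.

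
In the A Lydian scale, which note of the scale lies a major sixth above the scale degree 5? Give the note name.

C#

The scale is A B C♯ D♯ E F♯ G♯.
The scale degree 5 is E; a major sixth above that is C♯ — scale degree 3.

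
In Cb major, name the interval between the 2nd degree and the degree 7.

major sixth

Cb major: Cb Db Eb Fb Gb Ab Bb.
That puts Db below Bb.
Db up to Bb spans 6 letter names and 9 semitones — a major sixth.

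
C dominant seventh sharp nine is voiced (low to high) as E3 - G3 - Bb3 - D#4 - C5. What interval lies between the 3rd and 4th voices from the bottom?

augmented 3rd

Those voices are Bb3 and D#4.
Bb up to D# is 5 semitones, a half step wider than a major third, so the interval is augmented.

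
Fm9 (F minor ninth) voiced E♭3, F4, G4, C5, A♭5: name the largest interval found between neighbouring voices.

major ninth

Adjacent intervals: E♭3→F4 = major ninth; F4→G4 = major second; G4→C5 = perfect fourth; C5→A♭5 = minor sixth.
The largest is E♭3 to F4, a major ninth (14 semitones).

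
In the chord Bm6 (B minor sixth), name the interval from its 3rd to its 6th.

augmented fourth

Bm6 is spelled B–D–F#–G#.
3rd = D; 6th = G#.
D up to G# is 6 semitones, a half step wider than a perfect fourth, so the interval is augmented.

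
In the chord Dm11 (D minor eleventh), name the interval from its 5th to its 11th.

Dm11 is spelled D, F, A, C, E, G.
The 5th is A and the 11th is G.
A up to G is 10 semitones, a half step narrower than a major seventh, so the interval is minor.

minor 7th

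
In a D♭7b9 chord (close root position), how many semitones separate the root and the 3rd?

D♭ dominant seventh flat nine: D♭-F-A♭-C♭-E𝄫.
D♭ to F is a major third: 4 semitones.

4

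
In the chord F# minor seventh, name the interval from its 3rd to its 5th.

major 3rd

F#min7: F#, A, C#, E.
The 3rd is A and the 5th is C#.
Counting 3 letters and 4 half steps from A gives a major third.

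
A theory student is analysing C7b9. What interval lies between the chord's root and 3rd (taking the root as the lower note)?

C7b9 (C dominant seventh flat nine): C, E, G, Bb, Db.
So we need the interval from C up to E.
Counting 3 letters and 4 half steps from C gives a major third.

M3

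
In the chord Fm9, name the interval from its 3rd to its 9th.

Spelling the chord: F Ab C Eb G.
So we need the interval from Ab up to G.
Counting 7 letters and 11 half steps from Ab gives a major seventh.

major seventh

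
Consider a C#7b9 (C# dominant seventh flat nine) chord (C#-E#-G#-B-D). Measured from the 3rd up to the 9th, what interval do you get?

The 3rd is E# and the 9th is D.
From E# to D: 9 semitones over a seventh = diminished.

diminished 7th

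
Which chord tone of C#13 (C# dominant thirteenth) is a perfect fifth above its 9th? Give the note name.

The chord tones of C#13 are C#-E#-G#-B-D#-A#.
The 9th is D#. A perfect fifth above D# is A#.
A# is the chord's 13th.

A#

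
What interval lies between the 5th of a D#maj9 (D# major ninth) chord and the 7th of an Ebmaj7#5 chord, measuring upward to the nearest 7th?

diminished fourth

D#maj9 (D# major ninth) has A# as its 5th, and Ebmaj7#5 has D as its 7th.
A# up to D is 4 semitones, a half step narrower than a perfect fourth, so the interval is diminished.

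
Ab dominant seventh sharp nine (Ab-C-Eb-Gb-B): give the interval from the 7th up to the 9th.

7th = Gb; 9th = B.
Gb up to B is 5 semitones, a half step wider than a major third, so the interval is augmented.

augmented 3rd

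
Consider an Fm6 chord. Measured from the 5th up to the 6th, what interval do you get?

M2

The chord tones of Fmin6 are F Ab C D.
So we need the interval from C up to D.
From C to D is 2 semitones, exactly the major second.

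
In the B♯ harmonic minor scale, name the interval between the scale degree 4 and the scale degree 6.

m3

B♯ harmonic minor: B♯ C𝄪 D♯ E♯ F𝄪 G♯ A𝄪.
So we need the interval from E♯ up to G♯.
E♯ up to G♯ is 3 semitones, a half step narrower than a major third, so the interval is minor.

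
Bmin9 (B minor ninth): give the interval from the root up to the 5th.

perfect fifth

The chord tones of Bm9 (B minor ninth) are B, D, F#, A, C#.
That puts B below F#.
B up to F# spans 5 letter names and 7 semitones — a perfect fifth.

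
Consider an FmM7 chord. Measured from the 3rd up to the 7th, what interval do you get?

A5

FmM7 (F minor-major seventh): F, Ab, C, E.
That puts Ab below E.
Ab up to E is 8 semitones, a half step wider than a perfect fifth, so the interval is augmented.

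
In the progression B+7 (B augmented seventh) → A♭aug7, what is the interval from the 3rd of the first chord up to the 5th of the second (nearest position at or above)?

m2

B+7 (B augmented seventh) has D♯ as its 3rd, and A♭aug7 has E as its 5th.
D♯ up to E is 1 semitone, a half step narrower than a major second, so the interval is minor.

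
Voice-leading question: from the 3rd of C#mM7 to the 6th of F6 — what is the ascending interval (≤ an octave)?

The 3rd of C#mM7 is E; the 6th of F6 is D.
From E to D: 10 semitones over a seventh = minor.

m7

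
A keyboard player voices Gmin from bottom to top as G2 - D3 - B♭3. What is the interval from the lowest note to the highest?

The outer voices are G2 and B♭3.
G up to B♭ is 15 semitones, a half step narrower than a major tenth, so the interval is minor.

minor tenth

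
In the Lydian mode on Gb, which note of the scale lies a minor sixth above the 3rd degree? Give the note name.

Gb

The scale is Gb Ab Bb C Db Eb F.
The 3rd degree is Bb; a minor sixth above that is Gb — scale degree 1.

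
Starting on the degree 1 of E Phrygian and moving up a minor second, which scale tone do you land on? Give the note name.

The scale is E F G A B C D.
The degree 1 is E; a minor second above that is F — scale degree 2.

F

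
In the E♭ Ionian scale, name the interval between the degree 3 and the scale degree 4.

minor second

The scale runs E♭ F G A♭ B♭ C D.
So we need the interval from G up to A♭.
2 letter names make it a second; at 1 semitone (a half step narrower than major) the quality is minor.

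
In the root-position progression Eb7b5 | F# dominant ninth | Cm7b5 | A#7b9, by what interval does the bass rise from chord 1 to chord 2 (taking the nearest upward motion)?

augmented second

The roots are Eb and F#.
Eb up to F# is 3 semitones, a half step wider than a major second, so the interval is augmented.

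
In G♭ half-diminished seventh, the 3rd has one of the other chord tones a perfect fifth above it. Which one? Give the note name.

G♭ half-diminished seventh is spelled G♭, B𝄫, D𝄫, F♭.
The 3rd is B𝄫. A perfect fifth above B𝄫 is F♭.
F♭ is the chord's 7th.

Fb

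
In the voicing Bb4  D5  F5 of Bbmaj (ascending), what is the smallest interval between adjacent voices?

minor third

Adjacent intervals: Bb4→D5 = major third; D5→F5 = minor third.
The smallest is D5 to F5, a minor third (3 semitones).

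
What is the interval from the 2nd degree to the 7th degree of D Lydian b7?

minor sixth

D lydian dominant: D E F# G# A B C.
So we need the interval from E up to C.
E up to C is 8 semitones, a half step narrower than a major sixth, so the interval is minor.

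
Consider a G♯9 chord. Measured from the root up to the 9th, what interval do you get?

major ninth

G♯9 is spelled G♯–B♯–D♯–F♯–A♯.
So we need the interval from G♯ up to A♯.
From G♯ to A♯ is 14 semitones, exactly the major ninth.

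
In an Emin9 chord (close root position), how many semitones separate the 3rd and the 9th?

The chord tones of Em9 are E–G–B–D–F♯.
G to F♯ is a major seventh: 11 semitones.

11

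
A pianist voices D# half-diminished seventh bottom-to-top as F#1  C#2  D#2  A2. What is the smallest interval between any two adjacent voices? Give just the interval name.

Adjacent intervals: F#1→C#2 = perfect fifth; C#2→D#2 = major second; D#2→A2 = diminished fifth.
The smallest is C#2 to D#2, a major second (2 semitones).

major 2nd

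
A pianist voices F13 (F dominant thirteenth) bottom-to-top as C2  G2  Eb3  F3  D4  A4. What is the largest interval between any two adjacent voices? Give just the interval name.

major sixth

Adjacent intervals: C2→G2 = perfect fifth; G2→Eb3 = minor sixth; Eb3→F3 = major second; F3→D4 = major sixth; D4→A4 = perfect fifth.
The largest is F3 to D4, a major sixth (9 semitones).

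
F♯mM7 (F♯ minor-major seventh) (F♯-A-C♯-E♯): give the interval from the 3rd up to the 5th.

M3

So we need the interval from A up to C♯.
From A to C♯ is 4 semitones, exactly the major third.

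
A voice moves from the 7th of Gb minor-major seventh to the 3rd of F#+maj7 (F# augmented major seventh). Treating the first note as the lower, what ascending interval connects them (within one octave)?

augmented third

Gb minor-major seventh has F as its 7th, and F#+maj7 (F# augmented major seventh) has A# as its 3rd.
From F to A#: 5 semitones over a third = augmented.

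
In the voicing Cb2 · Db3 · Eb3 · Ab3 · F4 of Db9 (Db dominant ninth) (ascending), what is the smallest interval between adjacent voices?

Adjacent intervals: Cb2→Db3 = major ninth; Db3→Eb3 = major second; Eb3→Ab3 = perfect fourth; Ab3→F4 = major sixth.
The smallest is Db3 to Eb3, a major second (2 semitones).

major 2nd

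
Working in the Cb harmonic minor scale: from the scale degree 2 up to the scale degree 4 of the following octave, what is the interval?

minor 10th

Cb harmonic minor: Cb Db Ebb Fb Gb Abb Bb.
So we need the interval from Db up to Fb.
Db up to Fb is 15 semitones, a half step narrower than a major tenth, so the interval is minor.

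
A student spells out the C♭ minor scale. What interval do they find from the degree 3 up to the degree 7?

perfect fifth

The scale runs C♭ D♭ E𝄫 F♭ G♭ A𝄫 B𝄫.
That puts E𝄫 below B𝄫.
E𝄫 up to B𝄫 spans 5 letter names and 7 semitones — a perfect fifth.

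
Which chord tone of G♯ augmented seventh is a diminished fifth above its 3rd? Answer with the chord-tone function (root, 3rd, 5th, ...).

G♯7#5: G♯–B♯–D𝄪–F♯.
The 3rd is B♯. A diminished fifth above B♯ is F♯.
F♯ is the chord's 7th.

7th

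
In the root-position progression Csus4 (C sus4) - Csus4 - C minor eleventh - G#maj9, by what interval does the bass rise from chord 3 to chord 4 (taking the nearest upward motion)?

The roots are C and G#.
5 letter names make it a fifth; at 8 semitones (a half step wider than perfect) the quality is augmented.

augmented 5th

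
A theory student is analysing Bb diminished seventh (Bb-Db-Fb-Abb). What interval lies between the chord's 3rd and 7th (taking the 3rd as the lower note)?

So we need the interval from Db up to Abb.
From Db to Abb: 6 semitones over a fifth = diminished.

diminished fifth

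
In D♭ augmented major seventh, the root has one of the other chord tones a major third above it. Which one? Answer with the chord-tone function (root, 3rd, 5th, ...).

3rd

The chord tones of D♭+maj7 are D♭ F A C.
The root is D♭. A major third above D♭ is F.
F is the chord's 3rd.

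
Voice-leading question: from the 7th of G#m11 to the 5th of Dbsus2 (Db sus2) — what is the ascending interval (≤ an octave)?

diminished third

The 7th of G#m11 is F#; the 5th of Dbsus2 (Db sus2) is Ab.
From F# to Ab: 2 semitones over a third = diminished.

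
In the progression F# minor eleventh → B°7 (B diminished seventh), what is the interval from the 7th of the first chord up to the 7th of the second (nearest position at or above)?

The 7th of F# minor eleventh is E; the 7th of B°7 (B diminished seventh) is Ab.
From E to Ab: 4 semitones over a fourth = diminished.

d4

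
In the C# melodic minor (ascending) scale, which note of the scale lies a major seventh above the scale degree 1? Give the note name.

B#

The scale is C# D# E F# G# A# B#.
The scale degree 1 is C#; a major seventh above that is B# — scale degree 7.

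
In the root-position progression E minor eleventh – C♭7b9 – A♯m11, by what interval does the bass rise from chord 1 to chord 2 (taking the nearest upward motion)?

The roots are E and C♭.
E up to C♭ is 7 semitones, a whole step narrower than a major sixth, so the interval is diminished.

d6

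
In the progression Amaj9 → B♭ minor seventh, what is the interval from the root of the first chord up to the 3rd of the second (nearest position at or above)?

The root of Amaj9 is A; the 3rd of B♭ minor seventh is D♭.
From A to D♭: 4 semitones over a fourth = diminished.

diminished 4th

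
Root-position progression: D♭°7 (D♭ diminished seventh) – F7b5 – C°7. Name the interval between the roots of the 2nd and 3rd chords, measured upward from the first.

perfect fifth

The roots are F and C.
Counting 5 letters and 7 half steps from F gives a perfect fifth.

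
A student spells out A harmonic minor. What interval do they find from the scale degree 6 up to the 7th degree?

A harmonic minor: A B C D E F G♯.
So we need the interval from F up to G♯.
From F to G♯: 3 semitones over a second = augmented.

augmented second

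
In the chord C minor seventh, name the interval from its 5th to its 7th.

minor 3rd

C-7 is spelled C Eb G Bb.
So we need the interval from G up to Bb.
From G to Bb: 3 semitones over a third = minor.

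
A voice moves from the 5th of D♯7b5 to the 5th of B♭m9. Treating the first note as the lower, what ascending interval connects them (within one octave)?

minor sixth

D♯7b5 has A as its 5th, and B♭m9 has F as its 5th.
6 letter names make it a sixth; at 8 semitones (a half step narrower than major) the quality is minor.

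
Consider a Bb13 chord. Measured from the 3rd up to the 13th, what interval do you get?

Bb dominant thirteenth: Bb–D–F–Ab–C–G.
So we need the interval from D up to G.
D up to G spans 11 letter names and 17 semitones — a perfect eleventh.

P11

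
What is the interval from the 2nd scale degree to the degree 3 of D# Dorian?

D# dorian: D# E# F# G# A# B# C#.
2nd scale degree = E#; 3rd degree = F#.
E# up to F# is 1 semitone, a half step narrower than a major second, so the interval is minor.

m2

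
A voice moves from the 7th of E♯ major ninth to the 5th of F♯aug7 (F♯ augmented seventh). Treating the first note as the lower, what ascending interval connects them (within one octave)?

E♯ major ninth has D𝄪 as its 7th, and F♯aug7 (F♯ augmented seventh) has C𝄪 as its 5th.
From D𝄪 to C𝄪: 10 semitones over a seventh = minor.

minor seventh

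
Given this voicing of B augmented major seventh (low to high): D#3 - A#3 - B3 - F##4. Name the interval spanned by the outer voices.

The outer voices are D#3 and F##4.
From D# to F## is 16 semitones, exactly the major tenth.

major tenth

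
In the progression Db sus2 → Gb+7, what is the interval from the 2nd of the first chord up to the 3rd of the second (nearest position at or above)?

P5

Db sus2 has Eb as its 2nd, and Gb+7 has Bb as its 3rd.
Counting 5 letters and 7 half steps from Eb gives a perfect fifth.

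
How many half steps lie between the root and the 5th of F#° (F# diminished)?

6

The chord tones of F#dim (F# diminished) are F# A C.
F# to C is a diminished fifth: 6 semitones.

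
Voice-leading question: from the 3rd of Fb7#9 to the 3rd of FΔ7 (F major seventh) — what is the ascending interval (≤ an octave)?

augmented unison

Fb7#9 has Ab as its 3rd, and FΔ7 (F major seventh) has A as its 3rd.
From Ab to A: 1 semitone over a unison = augmented.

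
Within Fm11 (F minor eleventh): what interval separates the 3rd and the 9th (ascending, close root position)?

Fm11 (F minor eleventh): F–Ab–C–Eb–G–Bb.
So we need the interval from Ab up to G.
From Ab to G is 11 semitones, exactly the major seventh.

major seventh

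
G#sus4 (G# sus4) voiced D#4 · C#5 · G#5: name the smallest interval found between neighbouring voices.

P5

Adjacent intervals: D#4→C#5 = minor seventh; C#5→G#5 = perfect fifth.
The smallest is C#5 to G#5, a perfect fifth (7 semitones).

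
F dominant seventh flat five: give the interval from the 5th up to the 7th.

F7b5 (F dominant seventh flat five) is spelled F, A, Cb, Eb.
5th = Cb; 7th = Eb.
Counting 3 letters and 4 half steps from Cb gives a major third.

M3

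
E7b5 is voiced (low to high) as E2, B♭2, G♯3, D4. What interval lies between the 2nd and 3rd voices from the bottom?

Those voices are B♭2 and G♯3.
From B♭ to G♯: 10 semitones over a sixth = augmented.

augmented 6th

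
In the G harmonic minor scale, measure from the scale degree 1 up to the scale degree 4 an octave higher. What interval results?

The scale runs G A Bb C D Eb F#.
The scale degree 1 is G and the scale degree 4 (up an octave) is C.
Counting 11 letters and 17 half steps from G gives a perfect eleventh.

perfect 11th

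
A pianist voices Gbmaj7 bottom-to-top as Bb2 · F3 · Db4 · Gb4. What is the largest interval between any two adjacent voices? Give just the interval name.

Adjacent intervals: Bb2→F3 = perfect fifth; F3→Db4 = minor sixth; Db4→Gb4 = perfect fourth.
The largest is F3 to Db4, a minor sixth (8 semitones).

minor 6th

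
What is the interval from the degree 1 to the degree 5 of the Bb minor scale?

perfect fifth

The scale runs Bb C Db Eb F Gb Ab.
That puts Bb below F.
Bb up to F spans 5 letter names and 7 semitones — a perfect fifth.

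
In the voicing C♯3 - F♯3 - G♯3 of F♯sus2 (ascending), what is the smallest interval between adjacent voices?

Adjacent intervals: C♯3→F♯3 = perfect fourth; F♯3→G♯3 = major second.
The smallest is F♯3 to G♯3, a major second (2 semitones).

major second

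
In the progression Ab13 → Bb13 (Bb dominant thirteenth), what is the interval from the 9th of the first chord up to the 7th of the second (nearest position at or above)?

Ab13 has Bb as its 9th, and Bb13 (Bb dominant thirteenth) has Ab as its 7th.
From Bb to Ab: 10 semitones over a seventh = minor.

minor 7th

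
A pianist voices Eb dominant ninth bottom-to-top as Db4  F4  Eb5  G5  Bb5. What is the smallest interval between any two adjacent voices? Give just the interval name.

minor third

Adjacent intervals: Db4→F4 = major third; F4→Eb5 = minor seventh; Eb5→G5 = major third; G5→Bb5 = minor third.
The smallest is G5 to Bb5, a minor third (3 semitones).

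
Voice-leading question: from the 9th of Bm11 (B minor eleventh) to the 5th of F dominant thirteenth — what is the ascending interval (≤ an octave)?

d8

Bm11 (B minor eleventh) has C# as its 9th, and F dominant thirteenth has C as its 5th.
From C# to C: 11 semitones over an octave = diminished.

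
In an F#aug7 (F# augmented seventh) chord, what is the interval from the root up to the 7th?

minor seventh

The chord tones of F#aug7 are F# A# C## E.
The root is F# and the 7th is E.
7 letter names make it a seventh; at 10 semitones (a half step narrower than major) the quality is minor.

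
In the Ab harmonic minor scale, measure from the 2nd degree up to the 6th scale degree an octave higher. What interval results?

diminished twelfth

The scale runs Ab Bb Cb Db Eb Fb G.
2nd degree = Bb; 6th scale degree (up an octave) = Fb.
Bb up to Fb is 18 semitones, a half step narrower than a perfect twelfth, so the interval is diminished.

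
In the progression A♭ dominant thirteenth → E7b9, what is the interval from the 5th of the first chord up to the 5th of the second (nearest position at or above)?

augmented fifth

The 5th of A♭ dominant thirteenth is E♭; the 5th of E7b9 is B.
From E♭ to B: 8 semitones over a fifth = augmented.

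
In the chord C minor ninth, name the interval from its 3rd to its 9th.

C minor ninth: C–Eb–G–Bb–D.
So we need the interval from Eb up to D.
From Eb to D is 11 semitones, exactly the major seventh.

major seventh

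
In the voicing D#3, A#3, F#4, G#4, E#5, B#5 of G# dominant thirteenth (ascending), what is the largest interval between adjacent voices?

major 6th

Adjacent intervals: D#3→A#3 = perfect fifth; A#3→F#4 = minor sixth; F#4→G#4 = major second; G#4→E#5 = major sixth; E#5→B#5 = perfect fifth.
The largest is G#4 to E#5, a major sixth (9 semitones).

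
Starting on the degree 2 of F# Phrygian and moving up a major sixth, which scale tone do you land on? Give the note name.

The scale is F# G A B C# D E.
The degree 2 is G; a major sixth above that is E — scale degree 7.

E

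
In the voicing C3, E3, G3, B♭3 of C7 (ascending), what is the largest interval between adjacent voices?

major third

Adjacent intervals: C3→E3 = major third; E3→G3 = minor third; G3→B♭3 = minor third.
The largest is C3 to E3, a major third (4 semitones).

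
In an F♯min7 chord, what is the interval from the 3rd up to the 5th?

major 3rd

F♯min7 (F♯ minor seventh): F♯-A-C♯-E.
The 3rd is A and the 5th is C♯.
Counting 3 letters and 4 half steps from A gives a major third.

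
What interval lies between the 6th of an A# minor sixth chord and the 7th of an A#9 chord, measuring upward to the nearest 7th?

minor second

The 6th of A# minor sixth is F##; the 7th of A#9 is G#.
F## up to G# is 1 semitone, a half step narrower than a major second, so the interval is minor.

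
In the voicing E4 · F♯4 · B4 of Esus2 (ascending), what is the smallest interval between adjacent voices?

Adjacent intervals: E4→F♯4 = major second; F♯4→B4 = perfect fourth.
The smallest is E4 to F♯4, a major second (2 semitones).

major second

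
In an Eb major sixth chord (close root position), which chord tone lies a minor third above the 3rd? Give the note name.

Spelling the chord: Eb–G–Bb–C.
The 3rd is G. A minor third above G is Bb.
Bb is the chord's 5th.

Bb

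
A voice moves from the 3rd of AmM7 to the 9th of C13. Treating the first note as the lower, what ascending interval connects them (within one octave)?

major second

AmM7 has C as its 3rd, and C13 has D as its 9th.
Counting 2 letters and 2 half steps from C gives a major second.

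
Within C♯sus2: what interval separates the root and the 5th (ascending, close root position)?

C♯sus2 (C♯ sus2): C♯-D♯-G♯.
Root = C♯; 5th = G♯.
From C♯ to G♯ is 7 semitones, exactly the perfect fifth.

perfect fifth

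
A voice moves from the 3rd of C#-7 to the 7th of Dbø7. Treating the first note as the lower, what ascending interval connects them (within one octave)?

d6

C#-7 has E as its 3rd, and Dbø7 has Cb as its 7th.
E up to Cb is 7 semitones, a whole step narrower than a major sixth, so the interval is diminished.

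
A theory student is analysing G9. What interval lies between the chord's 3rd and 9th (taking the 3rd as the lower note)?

G9: G–B–D–F–A.
So we need the interval from B up to A.
From B to A: 10 semitones over a seventh = minor.

minor 7th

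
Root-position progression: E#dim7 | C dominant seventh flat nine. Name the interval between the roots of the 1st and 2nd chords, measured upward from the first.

d6

The roots are E# and C.
6 letter names make it a sixth; at 7 semitones (a whole step narrower than major) the quality is diminished.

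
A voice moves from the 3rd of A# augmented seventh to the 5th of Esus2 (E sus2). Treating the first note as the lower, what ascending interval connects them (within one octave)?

diminished seventh

A# augmented seventh has C## as its 3rd, and Esus2 (E sus2) has B as its 5th.
C## up to B is 9 semitones, a whole step narrower than a major seventh, so the interval is diminished.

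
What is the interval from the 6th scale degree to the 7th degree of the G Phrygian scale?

The scale runs G Ab Bb C D Eb F.
So we need the interval from Eb up to F.
From Eb to F is 2 semitones, exactly the major second.

major second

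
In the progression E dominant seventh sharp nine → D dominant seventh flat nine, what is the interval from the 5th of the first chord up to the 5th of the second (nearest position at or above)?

The 5th of E dominant seventh sharp nine is B; the 5th of D dominant seventh flat nine is A.
7 letter names make it a seventh; at 10 semitones (a half step narrower than major) the quality is minor.

minor 7th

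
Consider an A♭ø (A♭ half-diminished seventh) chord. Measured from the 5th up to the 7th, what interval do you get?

major third

A♭ø7: A♭–C♭–E𝄫–G♭.
5th = E𝄫; 7th = G♭.
Counting 3 letters and 4 half steps from E𝄫 gives a major third.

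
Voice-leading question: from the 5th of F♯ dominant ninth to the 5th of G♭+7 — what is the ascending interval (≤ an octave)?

minor 2nd

The 5th of F♯ dominant ninth is C♯; the 5th of G♭+7 is D.
C♯ up to D is 1 semitone, a half step narrower than a major second, so the interval is minor.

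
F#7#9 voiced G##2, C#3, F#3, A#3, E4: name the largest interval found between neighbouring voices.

diminished 5th

Adjacent intervals: G##2→C#3 = diminished fourth; C#3→F#3 = perfect fourth; F#3→A#3 = major third; A#3→E4 = diminished fifth.
The largest is A#3 to E4, a diminished fifth (6 semitones).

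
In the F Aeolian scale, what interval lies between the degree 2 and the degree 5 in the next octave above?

The scale runs F G A♭ B♭ C D♭ E♭.
Degree 2 = G; scale degree 5 (up an octave) = C.
Counting 11 letters and 17 half steps from G gives a perfect eleventh.

perfect eleventh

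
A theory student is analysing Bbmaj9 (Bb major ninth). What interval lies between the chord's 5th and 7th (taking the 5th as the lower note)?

major third

The chord tones of Bb major ninth are Bb D F A C.
The 5th is F and the 7th is A.
F up to A spans 3 letter names and 4 semitones — a major third.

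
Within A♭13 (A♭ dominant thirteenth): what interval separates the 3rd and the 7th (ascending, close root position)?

Spelling the chord: A♭-C-E♭-G♭-B♭-F.
The 3rd is C and the 7th is G♭.
5 letter names make it a fifth; at 6 semitones (a half step narrower than perfect) the quality is diminished.

diminished fifth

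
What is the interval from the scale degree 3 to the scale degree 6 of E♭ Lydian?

Spelling E♭ Lydian: E♭ F G A B♭ C D.
Scale degree 3 = G; degree 6 = C.
Counting 4 letters and 5 half steps from G gives a perfect fourth.

perfect 4th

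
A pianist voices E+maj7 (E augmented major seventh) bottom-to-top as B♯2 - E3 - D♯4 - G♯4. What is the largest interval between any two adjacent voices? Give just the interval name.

major 7th

Adjacent intervals: B♯2→E3 = diminished fourth; E3→D♯4 = major seventh; D♯4→G♯4 = perfect fourth.
The largest is E3 to D♯4, a major seventh (11 semitones).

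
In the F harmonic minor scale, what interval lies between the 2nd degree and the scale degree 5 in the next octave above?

perfect eleventh

The scale runs F G Ab Bb C Db E.
So we need the interval from G up to C.
From G to C is 17 semitones, exactly the perfect eleventh.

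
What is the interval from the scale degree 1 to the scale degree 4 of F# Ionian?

perfect fourth

F# major: F# G# A# B C# D# E#.
Scale degree 1 = F#; 4th degree = B.
From F# to B is 5 semitones, exactly the perfect fourth.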